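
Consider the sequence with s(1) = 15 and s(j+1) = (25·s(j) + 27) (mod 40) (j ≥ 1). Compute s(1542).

22

Computing terms: s(1) = 15, s(2) = 2, s(3) = 37, s(4) = 32, s(5) = 27, s(6) = 22, s(7) = 17, s(8) = 12, s(9) = 7, s(10) = 2.
Since s(10) = s(2) = 2, the sequence is eventually periodic: after a pre-period of length 1 it cycles with period 8.
For j ≥ 2, s(j) depends only on (j - 2) mod 8. (1542 - 2) mod 8 = 4, so s(1542) = s(6) = 22.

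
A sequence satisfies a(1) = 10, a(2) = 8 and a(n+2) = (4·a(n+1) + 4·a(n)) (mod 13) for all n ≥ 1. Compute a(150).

We have a(1) = 10,  a(2) = 8,  a(3) = 7,  a(4) = 8,  a(5) = 8,  a(6) = 12,  a(7) = 2,  a(8) = 4,  a(9) = 11,  a(10) = 8,  a(11) = 11,  a(12) = 11,  a(13) = 10,  a(14) = 6,  a(15) = 12,  a(16) = 7,  a(17) = 11,  a(18) = 7,  a(19) = 7,  a(20) = 4,  a(21) = 5,  a(22) = 10,  a(23) = 8.
The sequence repeats with period 21.
(150 - 1) mod 21 = 2, so a(150) = a(3) = 7.

7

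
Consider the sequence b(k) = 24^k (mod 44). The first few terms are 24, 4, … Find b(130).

12

We have b(1) = 24; b(2) = 4; b(3) = 8; b(4) = 16; b(5) = 32; b(6) = 20; b(7) = 40; b(8) = 36; b(9) = 28; b(10) = 12; b(11) = 24.
The sequence repeats with period 10.
So b(130) = b(1 + ((130-1) mod 10)) = b(10) = 12.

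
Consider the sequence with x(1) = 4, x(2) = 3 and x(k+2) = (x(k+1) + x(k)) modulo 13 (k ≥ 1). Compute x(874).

1

We have x(1) = 4; x(2) = 3; x(3) = 7; x(4) = 10; x(5) = 4; x(6) = 1; x(7) = 5; x(8) = 6; x(9) = 11; x(10) = 4; x(11) = 2; x(12) = 6; x(13) = 8; x(14) = 1; x(15) = 9; x(16) = 10; x(17) = 6; x(18) = 3; x(19) = 9; x(20) = 12; x(21) = 8; x(22) = 7; x(23) = 2; x(24) = 9; x(25) = 11; x(26) = 7; x(27) = 5; x(28) = 12; x(29) = 4; x(30) = 3.
The sequence repeats with period 28.
So x(874) = x(1 + ((874-1) mod 28)) = x(6) = 1.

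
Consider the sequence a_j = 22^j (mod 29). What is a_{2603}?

Computing terms: a_1 = 22; a_2 = 20; a_3 = 5; a_4 = 23; a_5 = 13; a_6 = 25; a_7 = 28; a_8 = 7; a_9 = 9; a_{10} = 24; a_{11} = 6; a_{12} = 16; a_{13} = 4; a_{14} = 1; a_{15} = 22.
Since a_{15} = a_1 = 22, the sequence is periodic with period 14.
(2603 - 1) mod 14 = 12, so a_{2603} = a_{13} = 4.

4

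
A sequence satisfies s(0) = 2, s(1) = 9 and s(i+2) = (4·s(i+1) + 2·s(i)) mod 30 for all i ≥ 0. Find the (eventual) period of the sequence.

12

We have s(0) = 2,  s(1) = 9,  s(2) = 10,  s(3) = 28,  s(4) = 12,  s(5) = 14,  s(6) = 20,  s(7) = 18,  s(8) = 22,  s(9) = 4,  s(10) = 0,  s(11) = 8,  s(12) = 2,  s(13) = 24,  s(14) = 10,  s(15) = 28.
Since (s(14), s(15)) = (s(2), s(3)) = (10, 28) (two consecutive terms determine the rest), the sequence is eventually periodic: after a pre-period of length 2 it cycles with period 12.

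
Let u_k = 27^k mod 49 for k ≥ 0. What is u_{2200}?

43

Listing terms: u_0 = 1,  u_1 = 27,  u_2 = 43,  u_3 = 34,  u_4 = 36,  u_5 = 41,  u_6 = 29,  u_7 = 48,  u_8 = 22,  u_9 = 6,  u_{10} = 15,  u_{11} = 13,  u_{12} = 8,  u_{13} = 20,  u_{14} = 1.
Since u_{14} = u_0 = 1, the sequence is periodic with period 14.
So u_{2200} = u_{0 + ((2200-0) mod 14)} = u_2 = 43.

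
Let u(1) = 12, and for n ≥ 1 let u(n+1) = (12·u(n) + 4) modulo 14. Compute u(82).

0

Computing terms: u(1) = 12, u(2) = 8, u(3) = 2, u(4) = 0, u(5) = 4, u(6) = 10, u(7) = 12.
The sequence repeats with period 6.
(82 - 1) mod 6 = 3, so u(82) = u(4) = 0.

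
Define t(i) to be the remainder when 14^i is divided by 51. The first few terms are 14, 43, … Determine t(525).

Computing terms: t(1) = 14, t(2) = 43, t(3) = 41, t(4) = 13, t(5) = 29, t(6) = 49, t(7) = 23, t(8) = 16, t(9) = 20, t(10) = 25, t(11) = 44, t(12) = 4, t(13) = 5, t(14) = 19, t(15) = 11, t(16) = 1, t(17) = 14.
Since t(17) = t(1) = 14, the sequence is periodic with period 16.
(525 - 1) mod 16 = 12, so t(525) = t(13) = 5.

5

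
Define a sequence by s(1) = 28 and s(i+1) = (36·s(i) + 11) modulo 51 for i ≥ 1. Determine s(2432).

17

Computing terms: s(1) = 28; s(2) = 50; s(3) = 26; s(4) = 29; s(5) = 35; s(6) = 47; s(7) = 20; s(8) = 17; s(9) = 11; s(10) = 50.
Since s(10) = s(2) = 50, the sequence is eventually periodic: after a pre-period of length 1 it cycles with period 8.
For i ≥ 2, s(i) depends only on (i - 2) mod 8. (2432 - 2) mod 8 = 6, so s(2432) = s(8) = 17.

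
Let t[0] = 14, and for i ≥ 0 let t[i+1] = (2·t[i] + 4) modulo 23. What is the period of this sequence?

Listing terms: t[0] = 14, t[1] = 9, t[2] = 22, t[3] = 2, t[4] = 8, t[5] = 20, t[6] = 21, t[7] = 0, t[8] = 4, t[9] = 12, t[10] = 5, t[11] = 14.
Since t[11] = t[0] = 14, the sequence is periodic with period 11.

11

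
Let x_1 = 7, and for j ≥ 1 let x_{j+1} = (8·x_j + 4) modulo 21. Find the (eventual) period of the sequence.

We have x_1 = 7, x_2 = 18, x_3 = 1, x_4 = 12, x_5 = 16, x_6 = 6, x_7 = 10, x_8 = 0, x_9 = 4, x_{10} = 15, x_{11} = 19, x_{12} = 9, x_{13} = 13, x_{14} = 3, x_{15} = 7.
The sequence repeats with period 14.

14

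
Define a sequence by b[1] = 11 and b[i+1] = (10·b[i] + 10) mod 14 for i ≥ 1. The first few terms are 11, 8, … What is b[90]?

We have b[1] = 11; b[2] = 8; b[3] = 6; b[4] = 0; b[5] = 10; b[6] = 12; b[7] = 4; b[8] = 8.
Since b[8] = b[2] = 8, the sequence is eventually periodic: after a pre-period of length 1 it cycles with period 6.
For i ≥ 2, b[i] depends only on (i - 2) mod 6. (90 - 2) mod 6 = 4, so b[90] = b[6] = 12.

12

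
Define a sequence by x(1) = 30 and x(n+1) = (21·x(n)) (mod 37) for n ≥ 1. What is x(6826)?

34

We have x(1) = 30,  x(2) = 1,  x(3) = 21,  x(4) = 34,  x(5) = 11,  x(6) = 9,  x(7) = 4,  x(8) = 10,  x(9) = 25,  x(10) = 7,  x(11) = 36,  x(12) = 16,  x(13) = 3,  x(14) = 26,  x(15) = 28,  x(16) = 33,  x(17) = 27,  x(18) = 12,  x(19) = 30.
The sequence repeats with period 18.
(6826 - 1) mod 18 = 3, so x(6826) = x(4) = 34.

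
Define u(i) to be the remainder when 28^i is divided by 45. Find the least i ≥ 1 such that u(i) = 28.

We have u(0) = 1,  u(1) = 28,  u(2) = 19,  u(3) = 37,  u(4) = 1.
Since u(4) = u(0) = 1, the sequence is periodic with period 4.
The value 28 first appears (with i ≥ 1) at u(1).

1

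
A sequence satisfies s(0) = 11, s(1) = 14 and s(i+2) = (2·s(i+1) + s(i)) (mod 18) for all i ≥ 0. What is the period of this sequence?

24

s(0) = 11; s(1) = 14; s(2) = 3; s(3) = 2; s(4) = 7; s(5) = 16; s(6) = 3; s(7) = 4; s(8) = 11; s(9) = 8; s(10) = 9; s(11) = 8; s(12) = 7; s(13) = 4; s(14) = 15; s(15) = 16; s(16) = 11; s(17) = 2; s(18) = 15; s(19) = 14; s(20) = 7; s(21) = 10; s(22) = 9; s(23) = 10; s(24) = 11; s(25) = 14.
The sequence repeats with period 24.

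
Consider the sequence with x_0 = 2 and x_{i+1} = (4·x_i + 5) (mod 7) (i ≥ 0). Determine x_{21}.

Listing terms: x_0 = 2; x_1 = 6; x_2 = 1; x_3 = 2.
The sequence repeats with period 3.
(21 - 0) mod 3 = 0, so x_{21} = x_0 = 2.

2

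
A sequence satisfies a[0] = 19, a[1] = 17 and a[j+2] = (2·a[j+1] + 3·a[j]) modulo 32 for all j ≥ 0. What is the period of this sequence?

8

We have a[0] = 19,  a[1] = 17,  a[2] = 27,  a[3] = 9,  a[4] = 3,  a[5] = 1,  a[6] = 11,  a[7] = 25,  a[8] = 19,  a[9] = 17.
The sequence repeats with period 8.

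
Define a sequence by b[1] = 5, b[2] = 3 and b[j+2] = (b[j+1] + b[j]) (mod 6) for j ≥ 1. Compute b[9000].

4

We have b[1] = 5,  b[2] = 3,  b[3] = 2,  b[4] = 5,  b[5] = 1,  b[6] = 0,  b[7] = 1,  b[8] = 1,  b[9] = 2,  b[10] = 3,  b[11] = 5,  b[12] = 2,  b[13] = 1,  b[14] = 3,  b[15] = 4,  b[16] = 1,  b[17] = 5,  b[18] = 0,  b[19] = 5,  b[20] = 5,  b[21] = 4,  b[22] = 3,  b[23] = 1,  b[24] = 4,  b[25] = 5,  b[26] = 3.
Since (b[25], b[26]) = (b[1], b[2]) = (5, 3) (two consecutive terms determine the rest), the sequence is periodic with period 24.
(9000 - 1) mod 24 = 23, so b[9000] = b[24] = 4.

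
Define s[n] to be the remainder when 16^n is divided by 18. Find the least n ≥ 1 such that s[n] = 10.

Computing terms: s[0] = 1, s[1] = 16, s[2] = 4, s[3] = 10, s[4] = 16.
Since s[4] = s[1] = 16, the sequence is eventually periodic: after a pre-period of length 1 it cycles with period 3.
The value 10 first appears (with n ≥ 1) at s[3].

3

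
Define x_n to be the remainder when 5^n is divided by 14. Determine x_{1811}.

3

Computing terms: x_1 = 5, x_2 = 11, x_3 = 13, x_4 = 9, x_5 = 3, x_6 = 1, x_7 = 5.
Since x_7 = x_1 = 5, the sequence is periodic with period 6.
So x_{1811} = x_{1 + ((1811-1) mod 6)} = x_5 = 3.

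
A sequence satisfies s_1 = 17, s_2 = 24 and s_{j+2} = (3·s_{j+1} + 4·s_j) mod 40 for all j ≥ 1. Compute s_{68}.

We have s_1 = 17, s_2 = 24, s_3 = 20, s_4 = 36, s_5 = 28, s_6 = 28, s_7 = 36, s_8 = 20, s_9 = 4, s_{10} = 12, s_{11} = 12, s_{12} = 4, s_{13} = 20, s_{14} = 36.
Since (s_{13}, s_{14}) = (s_3, s_4) = (20, 36) (two consecutive terms determine the rest), the sequence is eventually periodic: after a pre-period of length 2 it cycles with period 10.
For j ≥ 3, s_j depends only on (j - 3) mod 10. (68 - 3) mod 10 = 5, so s_{68} = s_8 = 20.

20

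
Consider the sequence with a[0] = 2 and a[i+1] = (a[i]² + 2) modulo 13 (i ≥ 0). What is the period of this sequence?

4

Computing terms: a[0] = 2; a[1] = 6; a[2] = 12; a[3] = 3; a[4] = 11; a[5] = 6.
Since a[5] = a[1] = 6, the sequence is eventually periodic: after a pre-period of length 1 it cycles with period 4.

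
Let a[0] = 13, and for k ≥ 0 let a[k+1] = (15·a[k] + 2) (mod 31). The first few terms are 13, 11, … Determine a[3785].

0

Listing terms: a[0] = 13, a[1] = 11, a[2] = 12, a[3] = 27, a[4] = 4, a[5] = 0, a[6] = 2, a[7] = 1, a[8] = 17, a[9] = 9, a[10] = 13.
The sequence repeats with period 10.
So a[3785] = a[0 + ((3785-0) mod 10)] = a[5] = 0.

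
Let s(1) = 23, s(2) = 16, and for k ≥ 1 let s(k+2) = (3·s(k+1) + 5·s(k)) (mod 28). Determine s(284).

Listing terms: s(1) = 23,  s(2) = 16,  s(3) = 23,  s(4) = 9,  s(5) = 2,  s(6) = 23,  s(7) = 23,  s(8) = 16.
Since (s(7), s(8)) = (s(1), s(2)) = (23, 16) (two consecutive terms determine the rest), the sequence is periodic with period 6.
So s(284) = s(1 + ((284-1) mod 6)) = s(2) = 16.

16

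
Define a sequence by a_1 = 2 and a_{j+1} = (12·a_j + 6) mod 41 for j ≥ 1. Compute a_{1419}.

We have a_1 = 2; a_2 = 30; a_3 = 38; a_4 = 11; a_5 = 15; a_6 = 22; a_7 = 24; a_8 = 7; a_9 = 8; a_{10} = 20; a_{11} = 0; a_{12} = 6; a_{13} = 37; a_{14} = 40; a_{15} = 35; a_{16} = 16; a_{17} = 34; a_{18} = 4; a_{19} = 13; a_{20} = 39; a_{21} = 23; a_{22} = 36; a_{23} = 28; a_{24} = 14; a_{25} = 10; a_{26} = 3; a_{27} = 1; a_{28} = 18; a_{29} = 17; a_{30} = 5; a_{31} = 25; a_{32} = 19; a_{33} = 29; a_{34} = 26; a_{35} = 31; a_{36} = 9; a_{37} = 32; a_{38} = 21; a_{39} = 12; a_{40} = 27; a_{41} = 2.
Since a_{41} = a_1 = 2, the sequence is periodic with period 40.
So a_{1419} = a_{1 + ((1419-1) mod 40)} = a_{19} = 13.

13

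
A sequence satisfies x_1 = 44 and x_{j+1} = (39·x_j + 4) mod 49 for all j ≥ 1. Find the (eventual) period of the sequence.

21

Listing terms: x_1 = 44; x_2 = 5; x_3 = 3; x_4 = 23; x_5 = 19; x_6 = 10; x_7 = 2; x_8 = 33; x_9 = 17; x_{10} = 30; x_{11} = 47; x_{12} = 24; x_{13} = 9; x_{14} = 12; x_{15} = 31; x_{16} = 37; x_{17} = 26; x_{18} = 38; x_{19} = 16; x_{20} = 40; x_{21} = 45; x_{22} = 44.
The sequence repeats with period 21.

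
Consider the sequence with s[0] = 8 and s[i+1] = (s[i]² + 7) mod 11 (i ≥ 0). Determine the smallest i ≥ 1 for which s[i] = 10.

We have s[0] = 8, s[1] = 5, s[2] = 10, s[3] = 8.
The sequence repeats with period 3.
The value 10 first appears (with i ≥ 1) at s[2].

2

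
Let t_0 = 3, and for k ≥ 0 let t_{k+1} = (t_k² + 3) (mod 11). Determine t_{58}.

1

t_0 = 3, t_1 = 1, t_2 = 4, t_3 = 8, t_4 = 1.
Since t_4 = t_1 = 1, the sequence is eventually periodic: after a pre-period of length 1 it cycles with period 3.
For k ≥ 1, t_k depends only on (k - 1) mod 3. (58 - 1) mod 3 = 0, so t_{58} = t_1 = 1.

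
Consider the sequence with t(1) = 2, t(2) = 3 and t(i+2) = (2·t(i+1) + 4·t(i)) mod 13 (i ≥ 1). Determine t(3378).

Computing terms: t(1) = 2,  t(2) = 3,  t(3) = 1,  t(4) = 1,  t(5) = 6,  t(6) = 3,  t(7) = 4,  t(8) = 7,  t(9) = 4,  t(10) = 10,  t(11) = 10,  t(12) = 8,  t(13) = 4,  t(14) = 1,  t(15) = 5,  t(16) = 1,  t(17) = 9,  t(18) = 9,  t(19) = 2,  t(20) = 1,  t(21) = 10,  t(22) = 11,  t(23) = 10,  t(24) = 12,  t(25) = 12,  t(26) = 7,  t(27) = 10,  t(28) = 9,  t(29) = 6,  t(30) = 9,  t(31) = 3,  t(32) = 3,  t(33) = 5,  t(34) = 9,  t(35) = 12,  t(36) = 8,  t(37) = 12,  t(38) = 4,  t(39) = 4,  t(40) = 11,  t(41) = 12,  t(42) = 3,  t(43) = 2,  t(44) = 3.
The sequence repeats with period 42.
So t(3378) = t(1 + ((3378-1) mod 42)) = t(18) = 9.

9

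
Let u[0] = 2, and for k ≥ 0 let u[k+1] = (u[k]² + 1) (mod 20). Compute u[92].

u[0] = 2; u[1] = 5; u[2] = 6; u[3] = 17; u[4] = 10; u[5] = 1; u[6] = 2.
Since u[6] = u[0] = 2, the sequence is periodic with period 6.
(92 - 0) mod 6 = 2, so u[92] = u[2] = 6.

6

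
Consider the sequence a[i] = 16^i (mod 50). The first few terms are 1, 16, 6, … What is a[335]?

a[0] = 1,  a[1] = 16,  a[2] = 6,  a[3] = 46,  a[4] = 36,  a[5] = 26,  a[6] = 16.
Since a[6] = a[1] = 16, the sequence is eventually periodic: after a pre-period of length 1 it cycles with period 5.
For i ≥ 1, a[i] depends only on (i - 1) mod 5. (335 - 1) mod 5 = 4, so a[335] = a[5] = 26.

26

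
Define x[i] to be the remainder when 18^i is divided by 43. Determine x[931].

Computing terms: x[0] = 1,  x[1] = 18,  x[2] = 23,  x[3] = 27,  x[4] = 13,  x[5] = 19,  x[6] = 41,  x[7] = 7,  x[8] = 40,  x[9] = 32,  x[10] = 17,  x[11] = 5,  x[12] = 4,  x[13] = 29,  x[14] = 6,  x[15] = 22,  x[16] = 9,  x[17] = 33,  x[18] = 35,  x[19] = 28,  x[20] = 31,  x[21] = 42,  x[22] = 25,  x[23] = 20,  x[24] = 16,  x[25] = 30,  x[26] = 24,  x[27] = 2,  x[28] = 36,  x[29] = 3,  x[30] = 11,  x[31] = 26,  x[32] = 38,  x[33] = 39,  x[34] = 14,  x[35] = 37,  x[36] = 21,  x[37] = 34,  x[38] = 10,  x[39] = 8,  x[40] = 15,  x[41] = 12,  x[42] = 1.
Since x[42] = x[0] = 1, the sequence is periodic with period 42.
So x[931] = x[0 + ((931-0) mod 42)] = x[7] = 7.

7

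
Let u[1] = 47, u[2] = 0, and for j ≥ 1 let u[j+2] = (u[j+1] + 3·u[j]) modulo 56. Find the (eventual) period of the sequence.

u[1] = 47,  u[2] = 0,  u[3] = 29,  u[4] = 29,  u[5] = 4,  u[6] = 35,  u[7] = 47,  u[8] = 40,  u[9] = 13,  u[10] = 21,  u[11] = 4,  u[12] = 11,  u[13] = 23,  u[14] = 0,  u[15] = 13,  u[16] = 13,  u[17] = 52,  u[18] = 35,  u[19] = 23,  u[20] = 16,  u[21] = 29,  u[22] = 21,  u[23] = 52,  u[24] = 3,  u[25] = 47,  u[26] = 0.
Since (u[25], u[26]) = (u[1], u[2]) = (47, 0) (two consecutive terms determine the rest), the sequence is periodic with period 24.

24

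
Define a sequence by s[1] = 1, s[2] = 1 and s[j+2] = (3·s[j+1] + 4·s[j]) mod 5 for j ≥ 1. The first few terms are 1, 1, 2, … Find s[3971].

1

s[1] = 1,  s[2] = 1,  s[3] = 2,  s[4] = 0,  s[5] = 3,  s[6] = 4,  s[7] = 4,  s[8] = 3,  s[9] = 0,  s[10] = 2,  s[11] = 1,  s[12] = 1.
Since (s[11], s[12]) = (s[1], s[2]) = (1, 1) (two consecutive terms determine the rest), the sequence is periodic with period 10.
(3971 - 1) mod 10 = 0, so s[3971] = s[1] = 1.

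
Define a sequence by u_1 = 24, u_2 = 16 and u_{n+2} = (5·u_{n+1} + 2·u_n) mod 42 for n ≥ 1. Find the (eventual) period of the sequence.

48

Listing terms: u_1 = 24,  u_2 = 16,  u_3 = 2,  u_4 = 0,  u_5 = 4,  u_6 = 20,  u_7 = 24,  u_8 = 34,  u_9 = 8,  u_{10} = 24,  u_{11} = 10,  u_{12} = 14,  u_{13} = 6,  u_{14} = 16,  u_{15} = 8,  u_{16} = 30,  u_{17} = 40,  u_{18} = 8,  u_{19} = 36,  u_{20} = 28,  u_{21} = 2,  u_{22} = 24,  u_{23} = 40,  u_{24} = 38,  u_{25} = 18,  u_{26} = 40,  u_{27} = 26,  u_{28} = 0,  u_{29} = 10,  u_{30} = 8,  u_{31} = 18,  u_{32} = 22,  u_{33} = 20,  u_{34} = 18,  u_{35} = 4,  u_{36} = 14,  u_{37} = 36,  u_{38} = 40,  u_{39} = 20,  u_{40} = 12,  u_{41} = 16,  u_{42} = 20,  u_{43} = 6,  u_{44} = 28,  u_{45} = 26,  u_{46} = 18,  u_{47} = 16,  u_{48} = 32,  u_{49} = 24,  u_{50} = 16.
Since (u_{49}, u_{50}) = (u_1, u_2) = (24, 16) (two consecutive terms determine the rest), the sequence is periodic with period 48.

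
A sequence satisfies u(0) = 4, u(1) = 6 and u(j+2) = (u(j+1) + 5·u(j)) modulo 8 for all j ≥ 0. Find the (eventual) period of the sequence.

6

Listing terms: u(0) = 4; u(1) = 6; u(2) = 2; u(3) = 0; u(4) = 2; u(5) = 2; u(6) = 4; u(7) = 6.
Since (u(6), u(7)) = (u(0), u(1)) = (4, 6) (two consecutive terms determine the rest), the sequence is periodic with period 6.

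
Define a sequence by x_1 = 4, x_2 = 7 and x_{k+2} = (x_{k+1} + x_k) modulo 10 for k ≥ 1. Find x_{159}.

Computing terms: x_1 = 4; x_2 = 7; x_3 = 1; x_4 = 8; x_5 = 9; x_6 = 7; x_7 = 6; x_8 = 3; x_9 = 9; x_{10} = 2; x_{11} = 1; x_{12} = 3; x_{13} = 4; x_{14} = 7.
The sequence repeats with period 12.
(159 - 1) mod 12 = 2, so x_{159} = x_3 = 1.

1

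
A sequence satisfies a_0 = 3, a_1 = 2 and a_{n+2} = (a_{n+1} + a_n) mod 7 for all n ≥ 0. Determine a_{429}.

2

We have a_0 = 3,  a_1 = 2,  a_2 = 5,  a_3 = 0,  a_4 = 5,  a_5 = 5,  a_6 = 3,  a_7 = 1,  a_8 = 4,  a_9 = 5,  a_{10} = 2,  a_{11} = 0,  a_{12} = 2,  a_{13} = 2,  a_{14} = 4,  a_{15} = 6,  a_{16} = 3,  a_{17} = 2.
The sequence repeats with period 16.
(429 - 0) mod 16 = 13, so a_{429} = a_{13} = 2.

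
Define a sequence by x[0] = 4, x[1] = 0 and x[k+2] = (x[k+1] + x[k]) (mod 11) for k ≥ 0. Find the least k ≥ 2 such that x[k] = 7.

9

Computing terms: x[0] = 4; x[1] = 0; x[2] = 4; x[3] = 4; x[4] = 8; x[5] = 1; x[6] = 9; x[7] = 10; x[8] = 8; x[9] = 7; x[10] = 4; x[11] = 0.
Since (x[10], x[11]) = (x[0], x[1]) = (4, 0) (two consecutive terms determine the rest), the sequence is periodic with period 10.
The value 7 first appears (with k ≥ 2) at x[9].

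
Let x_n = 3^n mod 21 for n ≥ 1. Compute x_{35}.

12

Computing terms: x_1 = 3,  x_2 = 9,  x_3 = 6,  x_4 = 18,  x_5 = 12,  x_6 = 15,  x_7 = 3.
Since x_7 = x_1 = 3, the sequence is periodic with period 6.
(35 - 1) mod 6 = 4, so x_{35} = x_5 = 12.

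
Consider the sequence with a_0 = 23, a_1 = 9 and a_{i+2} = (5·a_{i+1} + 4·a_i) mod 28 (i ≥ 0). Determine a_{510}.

5

a_0 = 23; a_1 = 9; a_2 = 25; a_3 = 21; a_4 = 9; a_5 = 17; a_6 = 9; a_7 = 1; a_8 = 13; a_9 = 13; a_{10} = 5; a_{11} = 21; a_{12} = 13; a_{13} = 9; a_{14} = 13; a_{15} = 17; a_{16} = 25; a_{17} = 25; a_{18} = 1; a_{19} = 21; a_{20} = 25; a_{21} = 13; a_{22} = 25; a_{23} = 9; a_{24} = 5; a_{25} = 5; a_{26} = 17; a_{27} = 21; a_{28} = 5; a_{29} = 25; a_{30} = 5; a_{31} = 13; a_{32} = 1; a_{33} = 1; a_{34} = 9; a_{35} = 21; a_{36} = 1; a_{37} = 5; a_{38} = 1; a_{39} = 25; a_{40} = 17; a_{41} = 17; a_{42} = 13; a_{43} = 21; a_{44} = 17; a_{45} = 1; a_{46} = 17; a_{47} = 5; a_{48} = 9; a_{49} = 9; a_{50} = 25.
Since (a_{49}, a_{50}) = (a_1, a_2) = (9, 25) (two consecutive terms determine the rest), the sequence is eventually periodic: after a pre-period of length 1 it cycles with period 48.
For i ≥ 1, a_i depends only on (i - 1) mod 48. (510 - 1) mod 48 = 29, so a_{510} = a_{30} = 5.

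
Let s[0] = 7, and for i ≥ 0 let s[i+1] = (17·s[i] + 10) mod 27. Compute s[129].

Computing terms: s[0] = 7,  s[1] = 21,  s[2] = 16,  s[3] = 12,  s[4] = 25,  s[5] = 3,  s[6] = 7.
The sequence repeats with period 6.
(129 - 0) mod 6 = 3, so s[129] = s[3] = 12.

12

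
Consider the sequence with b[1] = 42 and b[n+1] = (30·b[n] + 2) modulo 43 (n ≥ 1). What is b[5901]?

1

Computing terms: b[1] = 42, b[2] = 15, b[3] = 22, b[4] = 17, b[5] = 39, b[6] = 11, b[7] = 31, b[8] = 29, b[9] = 12, b[10] = 18, b[11] = 26, b[12] = 8, b[13] = 27, b[14] = 38, b[15] = 24, b[16] = 34, b[17] = 33, b[18] = 3, b[19] = 6, b[20] = 10, b[21] = 1, b[22] = 32, b[23] = 16, b[24] = 9, b[25] = 14, b[26] = 35, b[27] = 20, b[28] = 0, b[29] = 2, b[30] = 19, b[31] = 13, b[32] = 5, b[33] = 23, b[34] = 4, b[35] = 36, b[36] = 7, b[37] = 40, b[38] = 41, b[39] = 28, b[40] = 25, b[41] = 21, b[42] = 30, b[43] = 42.
The sequence repeats with period 42.
(5901 - 1) mod 42 = 20, so b[5901] = b[21] = 1.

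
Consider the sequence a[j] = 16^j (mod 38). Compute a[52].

a[0] = 1; a[1] = 16; a[2] = 28; a[3] = 30; a[4] = 24; a[5] = 4; a[6] = 26; a[7] = 36; a[8] = 6; a[9] = 20; a[10] = 16.
Since a[10] = a[1] = 16, the sequence is eventually periodic: after a pre-period of length 1 it cycles with period 9.
For j ≥ 1, a[j] depends only on (j - 1) mod 9. (52 - 1) mod 9 = 6, so a[52] = a[7] = 36.

36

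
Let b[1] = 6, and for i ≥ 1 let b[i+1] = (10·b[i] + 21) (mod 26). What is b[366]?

Listing terms: b[1] = 6,  b[2] = 3,  b[3] = 25,  b[4] = 11,  b[5] = 1,  b[6] = 5,  b[7] = 19,  b[8] = 3.
Since b[8] = b[2] = 3, the sequence is eventually periodic: after a pre-period of length 1 it cycles with period 6.
For i ≥ 2, b[i] depends only on (i - 2) mod 6. (366 - 2) mod 6 = 4, so b[366] = b[6] = 5.

5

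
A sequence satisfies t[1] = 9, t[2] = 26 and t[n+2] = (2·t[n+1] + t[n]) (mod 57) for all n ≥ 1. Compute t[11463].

Listing terms: t[1] = 9, t[2] = 26, t[3] = 4, t[4] = 34, t[5] = 15, t[6] = 7, t[7] = 29, t[8] = 8, t[9] = 45, t[10] = 41, t[11] = 13, t[12] = 10, t[13] = 33, t[14] = 19, t[15] = 14, t[16] = 47, t[17] = 51, t[18] = 35, t[19] = 7, t[20] = 49, t[21] = 48, t[22] = 31, t[23] = 53, t[24] = 23, t[25] = 42, t[26] = 50, t[27] = 28, t[28] = 49, t[29] = 12, t[30] = 16, t[31] = 44, t[32] = 47, t[33] = 24, t[34] = 38, t[35] = 43, t[36] = 10, t[37] = 6, t[38] = 22, t[39] = 50, t[40] = 8, t[41] = 9, t[42] = 26.
The sequence repeats with period 40.
So t[11463] = t[1 + ((11463-1) mod 40)] = t[23] = 53.

53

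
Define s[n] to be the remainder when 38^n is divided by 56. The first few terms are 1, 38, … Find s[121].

We have s[0] = 1, s[1] = 38, s[2] = 44, s[3] = 48, s[4] = 32, s[5] = 40, s[6] = 8, s[7] = 24, s[8] = 16, s[9] = 48.
Since s[9] = s[3] = 48, the sequence is eventually periodic: after a pre-period of length 3 it cycles with period 6.
For n ≥ 3, s[n] depends only on (n - 3) mod 6. (121 - 3) mod 6 = 4, so s[121] = s[7] = 24.

24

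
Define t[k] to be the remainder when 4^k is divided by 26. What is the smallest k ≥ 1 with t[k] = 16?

t[0] = 1; t[1] = 4; t[2] = 16; t[3] = 12; t[4] = 22; t[5] = 10; t[6] = 14; t[7] = 4.
Since t[7] = t[1] = 4, the sequence is eventually periodic: after a pre-period of length 1 it cycles with period 6.
The value 16 first appears (with k ≥ 1) at t[2].

2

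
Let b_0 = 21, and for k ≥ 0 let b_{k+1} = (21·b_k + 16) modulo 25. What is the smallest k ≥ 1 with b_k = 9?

23

We have b_0 = 21,  b_1 = 7,  b_2 = 13,  b_3 = 14,  b_4 = 10,  b_5 = 1,  b_6 = 12,  b_7 = 18,  b_8 = 19,  b_9 = 15,  b_{10} = 6,  b_{11} = 17,  b_{12} = 23,  b_{13} = 24,  b_{14} = 20,  b_{15} = 11,  b_{16} = 22,  b_{17} = 3,  b_{18} = 4,  b_{19} = 0,  b_{20} = 16,  b_{21} = 2,  b_{22} = 8,  b_{23} = 9,  b_{24} = 5,  b_{25} = 21.
The sequence repeats with period 25.
The value 9 first appears (with k ≥ 1) at b_{23}.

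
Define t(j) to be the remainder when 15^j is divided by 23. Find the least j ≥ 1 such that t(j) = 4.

8

We have t(0) = 1,  t(1) = 15,  t(2) = 18,  t(3) = 17,  t(4) = 2,  t(5) = 7,  t(6) = 13,  t(7) = 11,  t(8) = 4,  t(9) = 14,  t(10) = 3,  t(11) = 22,  t(12) = 8,  t(13) = 5,  t(14) = 6,  t(15) = 21,  t(16) = 16,  t(17) = 10,  t(18) = 12,  t(19) = 19,  t(20) = 9,  t(21) = 20,  t(22) = 1.
Since t(22) = t(0) = 1, the sequence is periodic with period 22.
The value 4 first appears (with j ≥ 1) at t(8).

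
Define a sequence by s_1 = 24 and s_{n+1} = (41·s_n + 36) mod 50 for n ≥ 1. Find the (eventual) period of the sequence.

Computing terms: s_1 = 24,  s_2 = 20,  s_3 = 6,  s_4 = 32,  s_5 = 48,  s_6 = 4,  s_7 = 0,  s_8 = 36,  s_9 = 12,  s_{10} = 28,  s_{11} = 34,  s_{12} = 30,  s_{13} = 16,  s_{14} = 42,  s_{15} = 8,  s_{16} = 14,  s_{17} = 10,  s_{18} = 46,  s_{19} = 22,  s_{20} = 38,  s_{21} = 44,  s_{22} = 40,  s_{23} = 26,  s_{24} = 2,  s_{25} = 18,  s_{26} = 24.
Since s_{26} = s_1 = 24, the sequence is periodic with period 25.

25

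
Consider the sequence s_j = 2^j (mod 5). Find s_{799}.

Computing terms: s_1 = 2, s_2 = 4, s_3 = 3, s_4 = 1, s_5 = 2.
Since s_5 = s_1 = 2, the sequence is periodic with period 4.
So s_{799} = s_{1 + ((799-1) mod 4)} = s_3 = 3.

3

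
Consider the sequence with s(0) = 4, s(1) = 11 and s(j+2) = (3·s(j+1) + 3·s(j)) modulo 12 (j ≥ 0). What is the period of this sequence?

3

Listing terms: s(0) = 4,  s(1) = 11,  s(2) = 9,  s(3) = 0,  s(4) = 3,  s(5) = 9,  s(6) = 0.
Since (s(5), s(6)) = (s(2), s(3)) = (9, 0) (two consecutive terms determine the rest), the sequence is eventually periodic: after a pre-period of length 2 it cycles with period 3.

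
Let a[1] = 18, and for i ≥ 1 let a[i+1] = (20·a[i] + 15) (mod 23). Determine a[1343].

a[1] = 18,  a[2] = 7,  a[3] = 17,  a[4] = 10,  a[5] = 8,  a[6] = 14,  a[7] = 19,  a[8] = 4,  a[9] = 3,  a[10] = 6,  a[11] = 20,  a[12] = 1,  a[13] = 12,  a[14] = 2,  a[15] = 9,  a[16] = 11,  a[17] = 5,  a[18] = 0,  a[19] = 15,  a[20] = 16,  a[21] = 13,  a[22] = 22,  a[23] = 18.
The sequence repeats with period 22.
(1343 - 1) mod 22 = 0, so a[1343] = a[1] = 18.

18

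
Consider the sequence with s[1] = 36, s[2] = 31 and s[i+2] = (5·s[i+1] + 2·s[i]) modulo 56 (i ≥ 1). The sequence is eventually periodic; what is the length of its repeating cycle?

48

s[1] = 36,  s[2] = 31,  s[3] = 3,  s[4] = 21,  s[5] = 55,  s[6] = 37,  s[7] = 15,  s[8] = 37,  s[9] = 47,  s[10] = 29,  s[11] = 15,  s[12] = 21,  s[13] = 23,  s[14] = 45,  s[15] = 47,  s[16] = 45,  s[17] = 39,  s[18] = 5,  s[19] = 47,  s[20] = 21,  s[21] = 31,  s[22] = 29,  s[23] = 39,  s[24] = 29,  s[25] = 55,  s[26] = 53,  s[27] = 39,  s[28] = 21,  s[29] = 15,  s[30] = 5,  s[31] = 55,  s[32] = 5,  s[33] = 23,  s[34] = 13,  s[35] = 55,  s[36] = 21,  s[37] = 47,  s[38] = 53,  s[39] = 23,  s[40] = 53,  s[41] = 31,  s[42] = 37,  s[43] = 23,  s[44] = 21,  s[45] = 39,  s[46] = 13,  s[47] = 31,  s[48] = 13,  s[49] = 15,  s[50] = 45,  s[51] = 31,  s[52] = 21,  s[53] = 55.
Since (s[52], s[53]) = (s[4], s[5]) = (21, 55) (two consecutive terms determine the rest), the sequence is eventually periodic: after a pre-period of length 3 it cycles with period 48.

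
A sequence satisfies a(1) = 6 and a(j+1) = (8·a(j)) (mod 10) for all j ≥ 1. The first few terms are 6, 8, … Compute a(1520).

2

We have a(1) = 6; a(2) = 8; a(3) = 4; a(4) = 2; a(5) = 6.
Since a(5) = a(1) = 6, the sequence is periodic with period 4.
(1520 - 1) mod 4 = 3, so a(1520) = a(4) = 2.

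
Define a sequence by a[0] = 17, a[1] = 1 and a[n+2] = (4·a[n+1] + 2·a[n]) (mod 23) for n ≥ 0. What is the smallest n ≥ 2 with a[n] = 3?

a[0] = 17, a[1] = 1, a[2] = 15, a[3] = 16, a[4] = 2, a[5] = 17, a[6] = 3, a[7] = 0, a[8] = 6, a[9] = 1, a[10] = 16, a[11] = 20, a[12] = 20, a[13] = 5, a[14] = 14, a[15] = 20, a[16] = 16, a[17] = 12, a[18] = 11, a[19] = 22, a[20] = 18, a[21] = 1, a[22] = 17, a[23] = 1.
The sequence repeats with period 22.
The value 3 first appears (with n ≥ 2) at a[6].

6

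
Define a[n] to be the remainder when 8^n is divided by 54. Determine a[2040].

28

Computing terms: a[0] = 1, a[1] = 8, a[2] = 10, a[3] = 26, a[4] = 46, a[5] = 44, a[6] = 28, a[7] = 8.
Since a[7] = a[1] = 8, the sequence is eventually periodic: after a pre-period of length 1 it cycles with period 6.
For n ≥ 1, a[n] depends only on (n - 1) mod 6. (2040 - 1) mod 6 = 5, so a[2040] = a[6] = 28.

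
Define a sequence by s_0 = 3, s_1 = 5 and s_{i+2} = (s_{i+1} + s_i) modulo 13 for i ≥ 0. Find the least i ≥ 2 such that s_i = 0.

Listing terms: s_0 = 3,  s_1 = 5,  s_2 = 8,  s_3 = 0,  s_4 = 8,  s_5 = 8,  s_6 = 3,  s_7 = 11,  s_8 = 1,  s_9 = 12,  s_{10} = 0,  s_{11} = 12,  s_{12} = 12,  s_{13} = 11,  s_{14} = 10,  s_{15} = 8,  s_{16} = 5,  s_{17} = 0,  s_{18} = 5,  s_{19} = 5,  s_{20} = 10,  s_{21} = 2,  s_{22} = 12,  s_{23} = 1,  s_{24} = 0,  s_{25} = 1,  s_{26} = 1,  s_{27} = 2,  s_{28} = 3,  s_{29} = 5.
Since (s_{28}, s_{29}) = (s_0, s_1) = (3, 5) (two consecutive terms determine the rest), the sequence is periodic with period 28.
The value 0 first appears (with i ≥ 2) at s_3.

3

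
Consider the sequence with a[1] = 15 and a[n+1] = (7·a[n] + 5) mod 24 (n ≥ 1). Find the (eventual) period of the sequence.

Computing terms: a[1] = 15, a[2] = 14, a[3] = 7, a[4] = 6, a[5] = 23, a[6] = 22, a[7] = 15.
Since a[7] = a[1] = 15, the sequence is periodic with period 6.

6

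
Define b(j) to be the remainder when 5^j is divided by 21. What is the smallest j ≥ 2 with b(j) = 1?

Listing terms: b(1) = 5, b(2) = 4, b(3) = 20, b(4) = 16, b(5) = 17, b(6) = 1, b(7) = 5.
The sequence repeats with period 6.
The value 1 first appears (with j ≥ 2) at b(6).

6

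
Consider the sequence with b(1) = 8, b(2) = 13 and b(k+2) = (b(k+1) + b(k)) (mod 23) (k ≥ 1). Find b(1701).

We have b(1) = 8; b(2) = 13; b(3) = 21; b(4) = 11; b(5) = 9; b(6) = 20; b(7) = 6; b(8) = 3; b(9) = 9; b(10) = 12; b(11) = 21; b(12) = 10; b(13) = 8; b(14) = 18; b(15) = 3; b(16) = 21; b(17) = 1; b(18) = 22; b(19) = 0; b(20) = 22; b(21) = 22; b(22) = 21; b(23) = 20; b(24) = 18; b(25) = 15; b(26) = 10; b(27) = 2; b(28) = 12; b(29) = 14; b(30) = 3; b(31) = 17; b(32) = 20; b(33) = 14; b(34) = 11; b(35) = 2; b(36) = 13; b(37) = 15; b(38) = 5; b(39) = 20; b(40) = 2; b(41) = 22; b(42) = 1; b(43) = 0; b(44) = 1; b(45) = 1; b(46) = 2; b(47) = 3; b(48) = 5; b(49) = 8; b(50) = 13.
The sequence repeats with period 48.
(1701 - 1) mod 48 = 20, so b(1701) = b(21) = 22.

22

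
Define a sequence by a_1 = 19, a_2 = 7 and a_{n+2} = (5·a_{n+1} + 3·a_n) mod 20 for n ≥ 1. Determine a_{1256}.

19

Listing terms: a_1 = 19,  a_2 = 7,  a_3 = 12,  a_4 = 1,  a_5 = 1,  a_6 = 8,  a_7 = 3,  a_8 = 19,  a_9 = 4,  a_{10} = 17,  a_{11} = 17,  a_{12} = 16,  a_{13} = 11,  a_{14} = 3,  a_{15} = 8,  a_{16} = 9,  a_{17} = 9,  a_{18} = 12,  a_{19} = 7,  a_{20} = 11,  a_{21} = 16,  a_{22} = 13,  a_{23} = 13,  a_{24} = 4,  a_{25} = 19,  a_{26} = 7.
Since (a_{25}, a_{26}) = (a_1, a_2) = (19, 7) (two consecutive terms determine the rest), the sequence is periodic with period 24.
So a_{1256} = a_{1 + ((1256-1) mod 24)} = a_8 = 19.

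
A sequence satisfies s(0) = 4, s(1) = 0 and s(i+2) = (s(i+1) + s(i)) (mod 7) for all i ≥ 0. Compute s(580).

We have s(0) = 4; s(1) = 0; s(2) = 4; s(3) = 4; s(4) = 1; s(5) = 5; s(6) = 6; s(7) = 4; s(8) = 3; s(9) = 0; s(10) = 3; s(11) = 3; s(12) = 6; s(13) = 2; s(14) = 1; s(15) = 3; s(16) = 4; s(17) = 0.
Since (s(16), s(17)) = (s(0), s(1)) = (4, 0) (two consecutive terms determine the rest), the sequence is periodic with period 16.
(580 - 0) mod 16 = 4, so s(580) = s(4) = 1.

1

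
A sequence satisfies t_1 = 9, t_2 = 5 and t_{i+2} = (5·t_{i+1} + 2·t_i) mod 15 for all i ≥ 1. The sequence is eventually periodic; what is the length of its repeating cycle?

24

t_1 = 9, t_2 = 5, t_3 = 13, t_4 = 0, t_5 = 11, t_6 = 10, t_7 = 12, t_8 = 5, t_9 = 4, t_{10} = 0, t_{11} = 8, t_{12} = 10, t_{13} = 6, t_{14} = 5, t_{15} = 7, t_{16} = 0, t_{17} = 14, t_{18} = 10, t_{19} = 3, t_{20} = 5, t_{21} = 1, t_{22} = 0, t_{23} = 2, t_{24} = 10, t_{25} = 9, t_{26} = 5.
The sequence repeats with period 24.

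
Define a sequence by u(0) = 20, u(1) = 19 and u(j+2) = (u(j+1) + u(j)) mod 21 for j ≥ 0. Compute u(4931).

We have u(0) = 20,  u(1) = 19,  u(2) = 18,  u(3) = 16,  u(4) = 13,  u(5) = 8,  u(6) = 0,  u(7) = 8,  u(8) = 8,  u(9) = 16,  u(10) = 3,  u(11) = 19,  u(12) = 1,  u(13) = 20,  u(14) = 0,  u(15) = 20,  u(16) = 20,  u(17) = 19.
Since (u(16), u(17)) = (u(0), u(1)) = (20, 19) (two consecutive terms determine the rest), the sequence is periodic with period 16.
So u(4931) = u(0 + ((4931-0) mod 16)) = u(3) = 16.

16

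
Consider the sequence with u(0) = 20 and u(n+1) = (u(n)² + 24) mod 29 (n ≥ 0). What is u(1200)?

Listing terms: u(0) = 20; u(1) = 18; u(2) = 0; u(3) = 24; u(4) = 20.
Since u(4) = u(0) = 20, the sequence is periodic with period 4.
So u(1200) = u(0 + ((1200-0) mod 4)) = u(0) = 20.

20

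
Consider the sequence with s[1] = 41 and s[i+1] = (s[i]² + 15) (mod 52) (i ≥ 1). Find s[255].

51

Listing terms: s[1] = 41, s[2] = 32, s[3] = 51, s[4] = 16, s[5] = 11, s[6] = 32.
Since s[6] = s[2] = 32, the sequence is eventually periodic: after a pre-period of length 1 it cycles with period 4.
For i ≥ 2, s[i] depends only on (i - 2) mod 4. (255 - 2) mod 4 = 1, so s[255] = s[3] = 51.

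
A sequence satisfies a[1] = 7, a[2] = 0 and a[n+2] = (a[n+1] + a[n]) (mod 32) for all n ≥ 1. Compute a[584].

24

We have a[1] = 7; a[2] = 0; a[3] = 7; a[4] = 7; a[5] = 14; a[6] = 21; a[7] = 3; a[8] = 24; a[9] = 27; a[10] = 19; a[11] = 14; a[12] = 1; a[13] = 15; a[14] = 16; a[15] = 31; a[16] = 15; a[17] = 14; a[18] = 29; a[19] = 11; a[20] = 8; a[21] = 19; a[22] = 27; a[23] = 14; a[24] = 9; a[25] = 23; a[26] = 0; a[27] = 23; a[28] = 23; a[29] = 14; a[30] = 5; a[31] = 19; a[32] = 24; a[33] = 11; a[34] = 3; a[35] = 14; a[36] = 17; a[37] = 31; a[38] = 16; a[39] = 15; a[40] = 31; a[41] = 14; a[42] = 13; a[43] = 27; a[44] = 8; a[45] = 3; a[46] = 11; a[47] = 14; a[48] = 25; a[49] = 7; a[50] = 0.
The sequence repeats with period 48.
(584 - 1) mod 48 = 7, so a[584] = a[8] = 24.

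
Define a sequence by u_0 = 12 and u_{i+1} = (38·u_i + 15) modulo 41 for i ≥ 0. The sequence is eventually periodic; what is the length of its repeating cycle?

8

We have u_0 = 12,  u_1 = 20,  u_2 = 37,  u_3 = 27,  u_4 = 16,  u_5 = 8,  u_6 = 32,  u_7 = 1,  u_8 = 12.
Since u_8 = u_0 = 12, the sequence is periodic with period 8.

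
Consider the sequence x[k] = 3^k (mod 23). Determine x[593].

8

Listing terms: x[0] = 1,  x[1] = 3,  x[2] = 9,  x[3] = 4,  x[4] = 12,  x[5] = 13,  x[6] = 16,  x[7] = 2,  x[8] = 6,  x[9] = 18,  x[10] = 8,  x[11] = 1.
Since x[11] = x[0] = 1, the sequence is periodic with period 11.
So x[593] = x[0 + ((593-0) mod 11)] = x[10] = 8.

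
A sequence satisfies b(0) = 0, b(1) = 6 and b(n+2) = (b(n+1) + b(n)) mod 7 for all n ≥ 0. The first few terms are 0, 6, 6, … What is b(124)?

3

b(0) = 0,  b(1) = 6,  b(2) = 6,  b(3) = 5,  b(4) = 4,  b(5) = 2,  b(6) = 6,  b(7) = 1,  b(8) = 0,  b(9) = 1,  b(10) = 1,  b(11) = 2,  b(12) = 3,  b(13) = 5,  b(14) = 1,  b(15) = 6,  b(16) = 0,  b(17) = 6.
Since (b(16), b(17)) = (b(0), b(1)) = (0, 6) (two consecutive terms determine the rest), the sequence is periodic with period 16.
(124 - 0) mod 16 = 12, so b(124) = b(12) = 3.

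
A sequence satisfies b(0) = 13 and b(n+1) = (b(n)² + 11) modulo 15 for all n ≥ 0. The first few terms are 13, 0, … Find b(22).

b(0) = 13, b(1) = 0, b(2) = 11, b(3) = 12, b(4) = 5, b(5) = 6, b(6) = 2, b(7) = 0.
Since b(7) = b(1) = 0, the sequence is eventually periodic: after a pre-period of length 1 it cycles with period 6.
For n ≥ 1, b(n) depends only on (n - 1) mod 6. (22 - 1) mod 6 = 3, so b(22) = b(4) = 5.

5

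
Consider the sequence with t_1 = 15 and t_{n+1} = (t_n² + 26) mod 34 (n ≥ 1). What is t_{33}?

We have t_1 = 15, t_2 = 13, t_3 = 25, t_4 = 5, t_5 = 17, t_6 = 9, t_7 = 5.
Since t_7 = t_4 = 5, the sequence is eventually periodic: after a pre-period of length 3 it cycles with period 3.
For n ≥ 4, t_n depends only on (n - 4) mod 3. (33 - 4) mod 3 = 2, so t_{33} = t_6 = 9.

9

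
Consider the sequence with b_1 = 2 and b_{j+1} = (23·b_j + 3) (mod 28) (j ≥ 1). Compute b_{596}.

21

Computing terms: b_1 = 2; b_2 = 21; b_3 = 10; b_4 = 9; b_5 = 14; b_6 = 17; b_7 = 2.
The sequence repeats with period 6.
So b_{596} = b_{1 + ((596-1) mod 6)} = b_2 = 21.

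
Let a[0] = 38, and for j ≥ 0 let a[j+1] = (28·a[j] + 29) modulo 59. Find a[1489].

We have a[0] = 38, a[1] = 31, a[2] = 12, a[3] = 11, a[4] = 42, a[5] = 25, a[6] = 21, a[7] = 27, a[8] = 18, a[9] = 2, a[10] = 26, a[11] = 49, a[12] = 44, a[13] = 22, a[14] = 55, a[15] = 35, a[16] = 6, a[17] = 20, a[18] = 58, a[19] = 1, a[20] = 57, a[21] = 32, a[22] = 40, a[23] = 28, a[24] = 46, a[25] = 19, a[26] = 30, a[27] = 43, a[28] = 53, a[29] = 38.
Since a[29] = a[0] = 38, the sequence is periodic with period 29.
So a[1489] = a[0 + ((1489-0) mod 29)] = a[10] = 26.

26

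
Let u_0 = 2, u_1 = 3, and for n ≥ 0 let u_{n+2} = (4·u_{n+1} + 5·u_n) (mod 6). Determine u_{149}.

We have u_0 = 2; u_1 = 3; u_2 = 4; u_3 = 1; u_4 = 0; u_5 = 5; u_6 = 2; u_7 = 3.
Since (u_6, u_7) = (u_0, u_1) = (2, 3) (two consecutive terms determine the rest), the sequence is periodic with period 6.
So u_{149} = u_{0 + ((149-0) mod 6)} = u_5 = 5.

5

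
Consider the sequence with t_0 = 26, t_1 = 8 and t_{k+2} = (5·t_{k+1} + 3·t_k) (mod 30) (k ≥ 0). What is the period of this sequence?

Computing terms: t_0 = 26,  t_1 = 8,  t_2 = 28,  t_3 = 14,  t_4 = 4,  t_5 = 2,  t_6 = 22,  t_7 = 26,  t_8 = 16,  t_9 = 8,  t_{10} = 28.
Since (t_9, t_{10}) = (t_1, t_2) = (8, 28) (two consecutive terms determine the rest), the sequence is eventually periodic: after a pre-period of length 1 it cycles with period 8.

8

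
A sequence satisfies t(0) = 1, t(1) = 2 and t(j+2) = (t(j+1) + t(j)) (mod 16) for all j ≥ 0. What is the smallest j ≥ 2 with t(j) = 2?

Listing terms: t(0) = 1; t(1) = 2; t(2) = 3; t(3) = 5; t(4) = 8; t(5) = 13; t(6) = 5; t(7) = 2; t(8) = 7; t(9) = 9; t(10) = 0; t(11) = 9; t(12) = 9; t(13) = 2; t(14) = 11; t(15) = 13; t(16) = 8; t(17) = 5; t(18) = 13; t(19) = 2; t(20) = 15; t(21) = 1; t(22) = 0; t(23) = 1; t(24) = 1; t(25) = 2.
The sequence repeats with period 24.
The value 2 first appears (with j ≥ 2) at t(7).

7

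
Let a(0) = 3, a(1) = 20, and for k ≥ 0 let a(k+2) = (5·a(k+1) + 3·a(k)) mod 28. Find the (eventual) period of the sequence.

6

Listing terms: a(0) = 3; a(1) = 20; a(2) = 25; a(3) = 17; a(4) = 20; a(5) = 11; a(6) = 3; a(7) = 20.
Since (a(6), a(7)) = (a(0), a(1)) = (3, 20) (two consecutive terms determine the rest), the sequence is periodic with period 6.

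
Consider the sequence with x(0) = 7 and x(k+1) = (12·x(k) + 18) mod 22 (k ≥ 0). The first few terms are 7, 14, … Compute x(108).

Computing terms: x(0) = 7,  x(1) = 14,  x(2) = 10,  x(3) = 6,  x(4) = 2,  x(5) = 20,  x(6) = 16,  x(7) = 12,  x(8) = 8,  x(9) = 4,  x(10) = 0,  x(11) = 18,  x(12) = 14.
Since x(12) = x(1) = 14, the sequence is eventually periodic: after a pre-period of length 1 it cycles with period 11.
For k ≥ 1, x(k) depends only on (k - 1) mod 11. (108 - 1) mod 11 = 8, so x(108) = x(9) = 4.

4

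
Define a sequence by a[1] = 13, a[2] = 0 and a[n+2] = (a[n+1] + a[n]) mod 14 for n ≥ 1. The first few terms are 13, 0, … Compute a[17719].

Computing terms: a[1] = 13, a[2] = 0, a[3] = 13, a[4] = 13, a[5] = 12, a[6] = 11, a[7] = 9, a[8] = 6, a[9] = 1, a[10] = 7, a[11] = 8, a[12] = 1, a[13] = 9, a[14] = 10, a[15] = 5, a[16] = 1, a[17] = 6, a[18] = 7, a[19] = 13, a[20] = 6, a[21] = 5, a[22] = 11, a[23] = 2, a[24] = 13, a[25] = 1, a[26] = 0, a[27] = 1, a[28] = 1, a[29] = 2, a[30] = 3, a[31] = 5, a[32] = 8, a[33] = 13, a[34] = 7, a[35] = 6, a[36] = 13, a[37] = 5, a[38] = 4, a[39] = 9, a[40] = 13, a[41] = 8, a[42] = 7, a[43] = 1, a[44] = 8, a[45] = 9, a[46] = 3, a[47] = 12, a[48] = 1, a[49] = 13, a[50] = 0.
The sequence repeats with period 48.
(17719 - 1) mod 48 = 6, so a[17719] = a[7] = 9.

9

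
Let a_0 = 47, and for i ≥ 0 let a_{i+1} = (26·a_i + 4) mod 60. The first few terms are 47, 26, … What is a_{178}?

44

Computing terms: a_0 = 47,  a_1 = 26,  a_2 = 20,  a_3 = 44,  a_4 = 8,  a_5 = 32,  a_6 = 56,  a_7 = 20.
Since a_7 = a_2 = 20, the sequence is eventually periodic: after a pre-period of length 2 it cycles with period 5.
For i ≥ 2, a_i depends only on (i - 2) mod 5. (178 - 2) mod 5 = 1, so a_{178} = a_3 = 44.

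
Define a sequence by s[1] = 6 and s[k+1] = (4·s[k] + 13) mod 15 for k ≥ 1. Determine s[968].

s[1] = 6; s[2] = 7; s[3] = 11; s[4] = 12; s[5] = 1; s[6] = 2; s[7] = 6.
Since s[7] = s[1] = 6, the sequence is periodic with period 6.
(968 - 1) mod 6 = 1, so s[968] = s[2] = 7.

7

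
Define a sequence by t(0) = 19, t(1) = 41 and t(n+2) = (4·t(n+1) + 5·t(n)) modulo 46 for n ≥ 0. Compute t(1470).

Computing terms: t(0) = 19; t(1) = 41; t(2) = 29; t(3) = 45; t(4) = 3; t(5) = 7; t(6) = 43; t(7) = 23; t(8) = 31; t(9) = 9; t(10) = 7; t(11) = 27; t(12) = 5; t(13) = 17; t(14) = 1; t(15) = 43; t(16) = 39; t(17) = 3; t(18) = 23; t(19) = 15; t(20) = 37; t(21) = 39; t(22) = 19; t(23) = 41.
The sequence repeats with period 22.
So t(1470) = t(0 + ((1470-0) mod 22)) = t(18) = 23.

23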